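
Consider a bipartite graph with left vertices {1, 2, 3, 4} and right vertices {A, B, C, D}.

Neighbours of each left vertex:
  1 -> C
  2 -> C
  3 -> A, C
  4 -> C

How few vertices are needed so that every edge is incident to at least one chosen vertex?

2

The 2 edges 1–C, 3–A form a matching, so any vertex cover needs at least 2 vertices (one per matched edge).
Conversely {3, C} meets every edge and has exactly 2 vertices, so 2 is optimal.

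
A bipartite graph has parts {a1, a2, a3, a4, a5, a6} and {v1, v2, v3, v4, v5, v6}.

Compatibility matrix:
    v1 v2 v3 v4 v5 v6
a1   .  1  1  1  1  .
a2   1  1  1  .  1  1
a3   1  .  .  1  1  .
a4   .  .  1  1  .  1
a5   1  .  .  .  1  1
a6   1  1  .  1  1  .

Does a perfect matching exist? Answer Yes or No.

Yes

For example, pair a1–v4, a2–v3, a3–v5, a4–v6, a5–v1, a6–v2.
Every left vertex is matched, so this is a perfect matching.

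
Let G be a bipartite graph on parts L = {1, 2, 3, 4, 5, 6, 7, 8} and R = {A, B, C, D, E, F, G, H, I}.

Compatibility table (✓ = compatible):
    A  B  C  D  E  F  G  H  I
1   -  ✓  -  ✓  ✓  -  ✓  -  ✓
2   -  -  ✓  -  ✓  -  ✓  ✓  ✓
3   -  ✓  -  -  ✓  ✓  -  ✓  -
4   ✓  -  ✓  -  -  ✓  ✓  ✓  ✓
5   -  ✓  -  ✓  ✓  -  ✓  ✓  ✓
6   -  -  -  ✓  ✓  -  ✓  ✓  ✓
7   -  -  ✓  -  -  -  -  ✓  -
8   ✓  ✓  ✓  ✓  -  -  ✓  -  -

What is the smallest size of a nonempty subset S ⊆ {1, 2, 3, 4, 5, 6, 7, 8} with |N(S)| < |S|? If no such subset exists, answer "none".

none

A matching saturating every left vertex exists, for instance 1→D, 2→I, 3→B, 4→A, 5→H, 6→E, 7→C, 8→G.
By Hall's marriage theorem, this means |N(S)| ≥ |S| for every subset S, so no violating subset exists.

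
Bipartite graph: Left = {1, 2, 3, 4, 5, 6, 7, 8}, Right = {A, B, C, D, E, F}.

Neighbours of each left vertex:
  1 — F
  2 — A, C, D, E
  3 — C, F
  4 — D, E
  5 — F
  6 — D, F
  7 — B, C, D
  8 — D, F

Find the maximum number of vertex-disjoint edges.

6

For example, pair 1–F, 2–A, 3–C, 4–E, 6–D, 7–B.
The set {1, 5, 6, 8} has only 2 neighbours ({D, F}), so by Hall's theorem at most 6 of the 8 left vertices can be matched.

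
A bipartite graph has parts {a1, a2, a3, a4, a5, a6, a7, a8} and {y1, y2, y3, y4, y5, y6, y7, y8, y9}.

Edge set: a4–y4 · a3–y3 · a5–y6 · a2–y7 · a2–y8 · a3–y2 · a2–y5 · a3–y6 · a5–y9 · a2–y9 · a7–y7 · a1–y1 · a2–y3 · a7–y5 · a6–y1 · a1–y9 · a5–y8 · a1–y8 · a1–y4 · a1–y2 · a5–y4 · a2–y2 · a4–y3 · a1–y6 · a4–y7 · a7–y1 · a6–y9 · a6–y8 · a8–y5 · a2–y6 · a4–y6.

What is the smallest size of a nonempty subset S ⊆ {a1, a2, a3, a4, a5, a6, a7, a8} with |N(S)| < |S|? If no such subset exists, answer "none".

none

A matching saturating every left vertex exists, for instance a1→y6, a2→y7, a3→y2, a4→y3, a5→y4, a6→y8, a7→y1, a8→y5.
By Hall's marriage theorem, this means |N(S)| ≥ |S| for every subset S, so no violating subset exists.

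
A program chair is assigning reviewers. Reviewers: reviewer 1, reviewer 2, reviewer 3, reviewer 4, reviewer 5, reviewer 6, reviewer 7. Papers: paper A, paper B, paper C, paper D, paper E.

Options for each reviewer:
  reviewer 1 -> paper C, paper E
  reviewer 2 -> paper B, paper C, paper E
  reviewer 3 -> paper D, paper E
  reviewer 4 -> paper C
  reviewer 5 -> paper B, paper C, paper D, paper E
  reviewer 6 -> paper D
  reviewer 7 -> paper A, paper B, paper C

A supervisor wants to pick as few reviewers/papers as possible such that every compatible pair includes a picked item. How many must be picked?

The 5 edges reviewer 1–paper E, reviewer 2–paper B, reviewer 3–paper D, reviewer 4–paper C, reviewer 7–paper A form a matching, so any vertex cover needs at least 5 vertices (one per matched edge).
Conversely {reviewer 7, paper B, paper C, paper D, paper E} meets every edge and has exactly 5 vertices, so 5 is optimal.

5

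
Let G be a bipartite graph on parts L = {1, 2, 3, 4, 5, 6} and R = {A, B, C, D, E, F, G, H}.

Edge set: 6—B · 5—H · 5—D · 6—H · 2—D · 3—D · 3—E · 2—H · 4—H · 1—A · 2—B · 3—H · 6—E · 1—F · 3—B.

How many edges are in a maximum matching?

5

For example, pair 1→F, 2→B, 3→E, 4→H, 5→D.
The set {2, 3, 4, 5, 6} has only 4 neighbours ({B, D, E, H}), so by Hall's theorem at most 5 of the 6 left vertices can be matched.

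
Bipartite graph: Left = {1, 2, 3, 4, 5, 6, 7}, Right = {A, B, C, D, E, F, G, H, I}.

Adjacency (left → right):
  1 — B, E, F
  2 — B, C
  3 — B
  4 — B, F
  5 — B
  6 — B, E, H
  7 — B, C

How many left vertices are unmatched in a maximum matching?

One maximum matching: 1–E, 2–C, 3–B, 4–F, 6–H.
The set {2, 3, 5, 7} has only 2 neighbours ({B, C}), so by Hall's theorem at most 5 of the 7 left vertices can be matched.
That matches 5 of the 7, leaving 2 unmatched; no matching can do better.

2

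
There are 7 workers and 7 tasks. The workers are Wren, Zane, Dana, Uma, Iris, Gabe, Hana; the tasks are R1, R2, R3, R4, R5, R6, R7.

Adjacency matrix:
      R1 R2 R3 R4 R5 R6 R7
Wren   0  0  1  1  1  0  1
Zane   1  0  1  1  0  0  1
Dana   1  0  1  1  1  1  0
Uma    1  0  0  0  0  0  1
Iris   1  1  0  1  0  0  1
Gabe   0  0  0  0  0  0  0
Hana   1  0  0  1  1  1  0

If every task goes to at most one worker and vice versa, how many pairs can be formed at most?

For example, pair Wren-R5, Zane-R7, Dana-R6, Uma-R1, Iris-R2, Hana-R4.
The set {Gabe} has only 0 neighbours (∅), so by Hall's theorem at most 6 of the 7 workers can be matched.

6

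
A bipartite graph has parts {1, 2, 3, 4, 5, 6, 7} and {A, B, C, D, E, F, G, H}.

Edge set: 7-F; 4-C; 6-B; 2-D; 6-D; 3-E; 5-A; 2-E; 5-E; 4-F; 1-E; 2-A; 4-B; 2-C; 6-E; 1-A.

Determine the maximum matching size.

For example, pair 1→A, 2→C, 3→E, 4→B, 6→D, 7→F.
The set {1, 3, 5} has only 2 neighbours ({A, E}), so by Hall's theorem at most 6 of the 7 left vertices can be matched.

6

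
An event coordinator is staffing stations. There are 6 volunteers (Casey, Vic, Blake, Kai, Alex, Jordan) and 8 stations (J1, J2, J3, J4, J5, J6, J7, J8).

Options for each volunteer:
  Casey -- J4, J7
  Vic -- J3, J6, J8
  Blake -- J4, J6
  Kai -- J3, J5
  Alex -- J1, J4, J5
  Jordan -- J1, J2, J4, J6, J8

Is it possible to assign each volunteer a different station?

For example, pair Casey→J7, Vic→J3, Blake→J4, Kai→J5, Alex→J1, Jordan→J6.
All 6 volunteers are covered.

Yes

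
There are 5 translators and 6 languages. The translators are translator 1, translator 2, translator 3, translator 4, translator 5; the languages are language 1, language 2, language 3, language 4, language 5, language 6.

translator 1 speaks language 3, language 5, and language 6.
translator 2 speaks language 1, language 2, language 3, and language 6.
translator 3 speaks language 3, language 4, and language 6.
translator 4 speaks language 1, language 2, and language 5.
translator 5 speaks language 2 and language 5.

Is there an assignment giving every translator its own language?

For example, pair translator 1–language 3, translator 2–language 6, translator 3–language 4, translator 4–language 1, translator 5–language 2.
All 5 translators are covered.

Yes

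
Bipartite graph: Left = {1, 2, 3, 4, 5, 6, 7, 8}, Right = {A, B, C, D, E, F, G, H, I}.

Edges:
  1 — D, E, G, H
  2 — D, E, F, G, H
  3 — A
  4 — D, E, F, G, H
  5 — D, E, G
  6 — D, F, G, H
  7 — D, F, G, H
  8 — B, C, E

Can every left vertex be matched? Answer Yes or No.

The set {1, 2, 4, 5, 6, 7} has only 5 neighbours ({D, E, F, G, H}), so by Hall's theorem at most 7 of the 8 left vertices can be matched.
Hence no matching covers every left vertex.

No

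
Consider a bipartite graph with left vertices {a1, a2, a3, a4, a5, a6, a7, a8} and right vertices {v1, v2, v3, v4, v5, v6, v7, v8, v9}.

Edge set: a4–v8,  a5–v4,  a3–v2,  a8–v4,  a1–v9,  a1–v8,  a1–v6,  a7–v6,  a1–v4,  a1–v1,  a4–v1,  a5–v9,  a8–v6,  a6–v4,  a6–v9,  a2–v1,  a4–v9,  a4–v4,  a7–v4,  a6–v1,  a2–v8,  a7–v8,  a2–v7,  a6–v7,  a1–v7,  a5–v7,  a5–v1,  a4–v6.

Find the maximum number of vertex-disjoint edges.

7

For example, pair a1-v9, a2-v7, a3-v2, a4-v8, a5-v4, a6-v1, a7-v6.
The set {a1, a2, a4, a5, a6, a7, a8} has only 6 neighbours ({v1, v4, v6, v7, v8, v9}), so by Hall's theorem at most 7 of the 8 left vertices can be matched.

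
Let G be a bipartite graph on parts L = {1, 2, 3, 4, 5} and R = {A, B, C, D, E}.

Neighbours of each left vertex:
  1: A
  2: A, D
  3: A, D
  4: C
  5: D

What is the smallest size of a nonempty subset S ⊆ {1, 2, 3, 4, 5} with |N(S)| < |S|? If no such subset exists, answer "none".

Take S = {1, 2, 3}. Its neighbourhood is {A, D}, so |N(S)| = 2 < |S| = 3.
Every subset of size less than 3 has at least as many neighbours as members, so 3 is the minimum.

3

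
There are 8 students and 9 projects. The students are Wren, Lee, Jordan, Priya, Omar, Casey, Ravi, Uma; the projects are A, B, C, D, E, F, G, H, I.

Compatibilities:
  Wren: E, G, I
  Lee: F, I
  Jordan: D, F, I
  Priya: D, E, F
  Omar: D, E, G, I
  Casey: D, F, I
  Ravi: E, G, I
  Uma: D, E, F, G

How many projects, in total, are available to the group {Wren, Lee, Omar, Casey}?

5

The union of neighbours of {Wren, Lee, Omar, Casey} is {D, E, F, G, I}, which has 5 elements.
Since |N(S)| = 5 ≥ |S| = 4, Hall's condition holds for this subset.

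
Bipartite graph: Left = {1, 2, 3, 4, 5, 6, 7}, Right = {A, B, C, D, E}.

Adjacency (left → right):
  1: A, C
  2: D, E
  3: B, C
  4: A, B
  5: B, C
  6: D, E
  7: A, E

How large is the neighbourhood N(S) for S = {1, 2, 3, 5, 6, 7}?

The union of neighbours of {1, 2, 3, 5, 6, 7} is {A, B, C, D, E}, which has 5 elements.
Since |N(S)| = 5 < |S| = 6, Hall's condition fails for this subset.

5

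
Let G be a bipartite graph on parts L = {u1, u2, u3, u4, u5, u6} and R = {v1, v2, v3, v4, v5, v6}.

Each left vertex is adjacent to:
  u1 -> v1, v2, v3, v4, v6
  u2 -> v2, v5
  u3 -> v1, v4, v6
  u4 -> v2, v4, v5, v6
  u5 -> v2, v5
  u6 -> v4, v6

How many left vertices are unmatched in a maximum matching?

A valid assignment of size 6: u1–v3, u2–v5, u3–v1, u4–v4, u5–v2, u6–v6.
All 6 left vertices are matched, so no larger matching exists.
That matches 6 of the 6, leaving 0 unmatched; no matching can do better.

0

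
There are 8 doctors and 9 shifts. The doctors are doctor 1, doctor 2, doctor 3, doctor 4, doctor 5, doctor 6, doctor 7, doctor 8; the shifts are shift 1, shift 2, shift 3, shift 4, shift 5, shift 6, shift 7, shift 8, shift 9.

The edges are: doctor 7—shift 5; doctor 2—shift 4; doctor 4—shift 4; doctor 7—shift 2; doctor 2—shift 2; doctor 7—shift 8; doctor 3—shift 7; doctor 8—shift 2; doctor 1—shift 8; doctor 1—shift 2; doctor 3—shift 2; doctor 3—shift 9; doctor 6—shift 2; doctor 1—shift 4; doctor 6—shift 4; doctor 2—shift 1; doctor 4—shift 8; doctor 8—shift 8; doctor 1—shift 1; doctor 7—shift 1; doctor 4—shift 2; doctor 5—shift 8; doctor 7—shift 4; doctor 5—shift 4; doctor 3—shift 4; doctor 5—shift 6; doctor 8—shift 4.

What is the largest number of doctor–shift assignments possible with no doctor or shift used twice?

7

For example, pair doctor 1-shift 8, doctor 2-shift 1, doctor 3-shift 7, doctor 4-shift 2, doctor 5-shift 6, doctor 6-shift 4, doctor 7-shift 5.
The set {doctor 1, doctor 2, doctor 4, doctor 6, doctor 8} has only 4 neighbours ({shift 1, shift 2, shift 4, shift 8}), so by Hall's theorem at most 7 of the 8 doctors can be matched.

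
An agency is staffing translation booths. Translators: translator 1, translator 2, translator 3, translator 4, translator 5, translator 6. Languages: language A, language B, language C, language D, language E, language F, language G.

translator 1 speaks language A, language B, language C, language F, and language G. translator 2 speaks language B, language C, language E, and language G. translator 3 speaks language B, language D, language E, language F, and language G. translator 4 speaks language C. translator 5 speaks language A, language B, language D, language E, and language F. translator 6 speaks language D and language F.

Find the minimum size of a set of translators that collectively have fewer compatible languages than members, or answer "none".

none

A matching saturating every translator exists, for instance translator 1→language G, translator 2→language E, translator 3→language B, translator 4→language C, translator 5→language D, translator 6→language F.
By Hall's marriage theorem, this means |N(S)| ≥ |S| for every subset S, so no violating subset exists.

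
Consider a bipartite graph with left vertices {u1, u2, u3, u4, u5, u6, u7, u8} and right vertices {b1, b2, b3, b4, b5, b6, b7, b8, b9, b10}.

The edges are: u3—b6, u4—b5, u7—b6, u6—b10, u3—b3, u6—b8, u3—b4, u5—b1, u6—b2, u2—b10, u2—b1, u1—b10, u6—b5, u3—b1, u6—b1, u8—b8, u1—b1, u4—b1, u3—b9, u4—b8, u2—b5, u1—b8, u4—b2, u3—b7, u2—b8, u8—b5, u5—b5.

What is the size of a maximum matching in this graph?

One maximum matching: u1→b10, u2→b8, u3→b7, u4→b2, u5→b5, u6→b1, u7→b6.
The set {u1, u2, u4, u5, u6, u8} has only 5 neighbours ({b1, b10, b2, b5, b8}), so by Hall's theorem at most 7 of the 8 left vertices can be matched.

7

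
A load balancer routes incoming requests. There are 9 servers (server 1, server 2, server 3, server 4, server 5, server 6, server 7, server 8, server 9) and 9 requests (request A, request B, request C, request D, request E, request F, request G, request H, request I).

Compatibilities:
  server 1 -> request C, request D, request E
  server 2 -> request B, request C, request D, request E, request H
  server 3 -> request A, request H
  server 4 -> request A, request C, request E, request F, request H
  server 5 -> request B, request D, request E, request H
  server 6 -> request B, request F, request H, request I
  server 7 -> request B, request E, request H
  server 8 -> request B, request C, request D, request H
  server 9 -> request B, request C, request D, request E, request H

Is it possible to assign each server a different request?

No

The set {server 1, server 2, server 5, server 7, server 8, server 9} has only 5 neighbours ({request B, request C, request D, request E, request H}), so by Hall's theorem at most 8 of the 9 servers can be matched.
Hence no matching covers every server.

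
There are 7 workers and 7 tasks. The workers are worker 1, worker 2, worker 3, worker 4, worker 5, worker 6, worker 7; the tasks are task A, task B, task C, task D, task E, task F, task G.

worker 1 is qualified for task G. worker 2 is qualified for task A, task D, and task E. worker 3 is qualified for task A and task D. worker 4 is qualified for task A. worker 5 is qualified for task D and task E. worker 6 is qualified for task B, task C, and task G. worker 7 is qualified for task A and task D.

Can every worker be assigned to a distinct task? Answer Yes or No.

No

The set {worker 2, worker 3, worker 4, worker 5, worker 7} has only 3 neighbours ({task A, task D, task E}), so by Hall's theorem at most 5 of the 7 workers can be matched.
Hence no matching covers every worker.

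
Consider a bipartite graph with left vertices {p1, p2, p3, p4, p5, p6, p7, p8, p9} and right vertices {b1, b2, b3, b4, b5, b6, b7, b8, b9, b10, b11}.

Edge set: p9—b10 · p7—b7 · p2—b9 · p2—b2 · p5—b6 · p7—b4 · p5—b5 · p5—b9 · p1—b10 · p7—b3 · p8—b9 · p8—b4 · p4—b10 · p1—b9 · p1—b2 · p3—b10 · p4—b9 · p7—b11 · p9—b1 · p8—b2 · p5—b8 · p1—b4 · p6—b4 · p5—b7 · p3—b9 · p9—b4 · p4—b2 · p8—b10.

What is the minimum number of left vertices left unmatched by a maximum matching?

For example, pair p1→b4, p2→b9, p3→b10, p4→b2, p5→b7, p7→b3, p9→b1.
The set {p1, p2, p3, p4, p6, p8} has only 4 neighbours ({b10, b2, b4, b9}), so by Hall's theorem at most 7 of the 9 left vertices can be matched.
That matches 7 of the 9, leaving 2 unmatched; no matching can do better.

2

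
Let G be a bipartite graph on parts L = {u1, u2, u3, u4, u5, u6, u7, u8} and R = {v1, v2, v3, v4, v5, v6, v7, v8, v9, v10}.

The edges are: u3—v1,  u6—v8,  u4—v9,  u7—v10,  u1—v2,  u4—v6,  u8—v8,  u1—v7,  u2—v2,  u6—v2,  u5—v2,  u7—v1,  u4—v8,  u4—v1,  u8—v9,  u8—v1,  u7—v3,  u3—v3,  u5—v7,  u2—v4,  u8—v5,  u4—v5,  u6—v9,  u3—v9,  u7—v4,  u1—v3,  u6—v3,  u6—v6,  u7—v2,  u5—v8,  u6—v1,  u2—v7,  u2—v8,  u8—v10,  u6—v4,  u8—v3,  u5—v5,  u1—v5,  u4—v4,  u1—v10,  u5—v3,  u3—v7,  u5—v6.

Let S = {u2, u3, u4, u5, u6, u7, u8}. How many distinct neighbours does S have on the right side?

10

The union of neighbours of {u2, u3, u4, u5, u6, u7, u8} is {v1, v2, v3, v4, v5, v6, v7, v8, v9, v10}, which has 10 elements.
Since |N(S)| = 10 ≥ |S| = 7, Hall's condition holds for this subset.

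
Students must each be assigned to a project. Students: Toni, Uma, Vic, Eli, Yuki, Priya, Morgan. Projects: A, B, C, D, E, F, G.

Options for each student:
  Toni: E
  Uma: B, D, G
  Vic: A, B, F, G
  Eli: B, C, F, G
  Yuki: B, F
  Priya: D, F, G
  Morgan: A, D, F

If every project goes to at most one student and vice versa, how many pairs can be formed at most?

One maximum matching: Toni-E, Uma-G, Vic-A, Eli-C, Yuki-B, Priya-D, Morgan-F.
This saturates every student, so 7 is the maximum.

7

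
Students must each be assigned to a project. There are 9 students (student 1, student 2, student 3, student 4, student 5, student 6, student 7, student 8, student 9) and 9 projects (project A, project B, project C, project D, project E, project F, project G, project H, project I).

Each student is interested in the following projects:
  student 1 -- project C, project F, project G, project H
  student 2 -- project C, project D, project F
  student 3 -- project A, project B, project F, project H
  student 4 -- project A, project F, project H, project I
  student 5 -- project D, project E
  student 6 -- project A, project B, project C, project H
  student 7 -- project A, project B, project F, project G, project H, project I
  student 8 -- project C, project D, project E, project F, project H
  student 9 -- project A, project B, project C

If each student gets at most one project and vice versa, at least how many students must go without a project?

For example, pair student 1-project G, student 2-project D, student 3-project B, student 4-project I, student 5-project E, student 6-project A, student 7-project F, student 8-project H, student 9-project C.
This saturates every student, so 9 is the maximum.
That matches 9 of the 9, leaving 0 unmatched; no matching can do better.

0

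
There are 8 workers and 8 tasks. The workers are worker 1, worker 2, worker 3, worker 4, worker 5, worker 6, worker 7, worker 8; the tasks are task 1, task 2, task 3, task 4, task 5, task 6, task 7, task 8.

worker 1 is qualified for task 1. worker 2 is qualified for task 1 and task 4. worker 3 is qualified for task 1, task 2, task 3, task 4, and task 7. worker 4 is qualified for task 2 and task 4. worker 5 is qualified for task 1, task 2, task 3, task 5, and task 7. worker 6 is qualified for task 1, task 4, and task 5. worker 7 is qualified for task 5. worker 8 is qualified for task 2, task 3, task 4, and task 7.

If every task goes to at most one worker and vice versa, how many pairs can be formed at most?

6

One maximum matching: worker 1-task 1, worker 2-task 4, worker 3-task 3, worker 4-task 2, worker 5-task 7, worker 6-task 5.
The set {worker 1, worker 2, worker 3, worker 4, worker 5, worker 6, worker 7, worker 8} has only 6 neighbours ({task 1, task 2, task 3, task 4, task 5, task 7}), so by Hall's theorem at most 6 of the 8 workers can be matched.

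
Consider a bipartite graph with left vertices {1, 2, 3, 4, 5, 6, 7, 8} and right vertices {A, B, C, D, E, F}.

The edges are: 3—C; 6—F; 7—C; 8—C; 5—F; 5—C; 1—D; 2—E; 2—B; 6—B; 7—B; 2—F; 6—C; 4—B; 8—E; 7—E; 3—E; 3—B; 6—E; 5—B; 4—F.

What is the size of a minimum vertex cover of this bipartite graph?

5

A maximum matching has 5 edges (e.g. 1–D, 2–E, 3–C, 4–F, 5–B).
By König's theorem the minimum vertex cover has the same size. One such cover is {1, B, C, E, F}.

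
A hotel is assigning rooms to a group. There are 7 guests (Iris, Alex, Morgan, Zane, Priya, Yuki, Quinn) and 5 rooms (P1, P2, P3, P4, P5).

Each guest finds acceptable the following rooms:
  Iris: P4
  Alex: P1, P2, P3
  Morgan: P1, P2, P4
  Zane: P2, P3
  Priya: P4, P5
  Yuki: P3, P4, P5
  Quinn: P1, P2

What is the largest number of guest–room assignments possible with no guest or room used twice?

For example, pair Iris-P4, Alex-P1, Morgan-P2, Zane-P3, Priya-P5.
The set {Iris, Alex, Morgan, Zane, Priya, Yuki, Quinn} has only 5 neighbours ({P1, P2, P3, P4, P5}), so by Hall's theorem at most 5 of the 7 guests can be matched.

5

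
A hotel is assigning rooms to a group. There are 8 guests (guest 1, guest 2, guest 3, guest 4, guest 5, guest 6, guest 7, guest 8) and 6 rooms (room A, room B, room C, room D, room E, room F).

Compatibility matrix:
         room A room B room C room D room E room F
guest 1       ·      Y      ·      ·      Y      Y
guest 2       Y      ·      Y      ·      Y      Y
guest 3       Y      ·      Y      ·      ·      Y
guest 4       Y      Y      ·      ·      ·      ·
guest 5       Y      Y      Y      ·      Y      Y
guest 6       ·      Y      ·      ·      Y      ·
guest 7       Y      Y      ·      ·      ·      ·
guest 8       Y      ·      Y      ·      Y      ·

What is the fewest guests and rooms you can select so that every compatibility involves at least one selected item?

5

{room A, room B, room C, room E, room F} is a vertex cover of size 5: every edge has an endpoint in this set.
No smaller cover exists because guest 1–room E, guest 2–room A, guest 3–room F, guest 4–room B, guest 5–room C is a matching of size 5, and a cover must include an endpoint of each of these disjoint edges (König's theorem).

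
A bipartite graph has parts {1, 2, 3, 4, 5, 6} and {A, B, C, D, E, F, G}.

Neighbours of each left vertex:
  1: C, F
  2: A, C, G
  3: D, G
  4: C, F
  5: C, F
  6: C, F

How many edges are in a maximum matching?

4

A valid assignment of size 4: 1-C, 2-G, 3-D, 4-F.
The set {1, 4, 5, 6} has only 2 neighbours ({C, F}), so by Hall's theorem at most 4 of the 6 left vertices can be matched.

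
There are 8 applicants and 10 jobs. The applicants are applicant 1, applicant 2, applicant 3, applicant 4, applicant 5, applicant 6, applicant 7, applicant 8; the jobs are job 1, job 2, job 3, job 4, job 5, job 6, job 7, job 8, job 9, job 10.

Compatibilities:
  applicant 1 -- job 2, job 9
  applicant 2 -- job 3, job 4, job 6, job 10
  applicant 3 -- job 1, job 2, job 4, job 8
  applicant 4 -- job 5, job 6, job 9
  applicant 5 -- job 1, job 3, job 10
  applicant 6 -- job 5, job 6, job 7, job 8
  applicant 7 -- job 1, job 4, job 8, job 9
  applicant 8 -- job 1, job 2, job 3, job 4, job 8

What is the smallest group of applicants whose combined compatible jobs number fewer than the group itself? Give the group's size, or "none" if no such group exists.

A matching saturating every applicant exists, for instance applicant 1→job 9, applicant 2→job 6, applicant 3→job 2, applicant 4→job 5, applicant 5→job 3, applicant 6→job 8, applicant 7→job 4, applicant 8→job 1.
By Hall's marriage theorem, this means |N(S)| ≥ |S| for every subset S, so no violating subset exists.

none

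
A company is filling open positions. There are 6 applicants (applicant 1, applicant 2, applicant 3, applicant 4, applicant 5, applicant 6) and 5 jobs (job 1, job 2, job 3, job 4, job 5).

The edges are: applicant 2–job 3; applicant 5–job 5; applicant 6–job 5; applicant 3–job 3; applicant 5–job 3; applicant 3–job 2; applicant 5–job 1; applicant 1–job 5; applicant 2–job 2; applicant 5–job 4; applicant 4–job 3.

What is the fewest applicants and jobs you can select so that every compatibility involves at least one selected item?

4

A maximum matching has 4 edges (e.g. applicant 1–job 5, applicant 2–job 3, applicant 3–job 2, applicant 5–job 1).
By König's theorem the minimum vertex cover has the same size. One such cover is {applicant 5, job 2, job 3, job 5}.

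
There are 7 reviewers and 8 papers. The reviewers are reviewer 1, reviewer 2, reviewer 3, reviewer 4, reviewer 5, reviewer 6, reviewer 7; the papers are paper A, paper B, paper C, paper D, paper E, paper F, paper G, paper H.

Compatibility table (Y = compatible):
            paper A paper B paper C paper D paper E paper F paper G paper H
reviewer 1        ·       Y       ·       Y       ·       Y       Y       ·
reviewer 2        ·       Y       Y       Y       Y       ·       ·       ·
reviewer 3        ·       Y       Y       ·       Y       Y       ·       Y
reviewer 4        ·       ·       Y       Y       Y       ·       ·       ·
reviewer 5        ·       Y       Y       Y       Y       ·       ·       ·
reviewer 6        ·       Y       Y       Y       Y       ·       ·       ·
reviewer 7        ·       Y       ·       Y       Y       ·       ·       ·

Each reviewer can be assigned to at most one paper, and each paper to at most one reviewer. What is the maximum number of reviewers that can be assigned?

For example, pair reviewer 1-paper G, reviewer 2-paper E, reviewer 3-paper F, reviewer 4-paper C, reviewer 5-paper B, reviewer 6-paper D.
The set {reviewer 2, reviewer 4, reviewer 5, reviewer 6, reviewer 7} has only 4 neighbours ({paper B, paper C, paper D, paper E}), so by Hall's theorem at most 6 of the 7 reviewers can be matched.

6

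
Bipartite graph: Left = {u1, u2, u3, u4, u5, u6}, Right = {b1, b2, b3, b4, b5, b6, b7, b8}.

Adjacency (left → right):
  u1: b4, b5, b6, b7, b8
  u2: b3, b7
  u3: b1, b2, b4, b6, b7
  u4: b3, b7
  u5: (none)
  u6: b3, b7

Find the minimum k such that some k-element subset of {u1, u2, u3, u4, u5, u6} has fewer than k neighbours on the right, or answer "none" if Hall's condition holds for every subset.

Take S = {u5}. Its neighbourhood is {}, so |N(S)| = 0 < |S| = 1.

1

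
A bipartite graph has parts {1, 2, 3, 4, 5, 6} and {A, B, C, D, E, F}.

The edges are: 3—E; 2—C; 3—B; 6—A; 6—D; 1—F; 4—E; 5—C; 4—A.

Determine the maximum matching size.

For example, pair 1–F, 2–C, 3–B, 4–E, 6–D.
The set {2, 5} has only 1 neighbour ({C}), so by Hall's theorem at most 5 of the 6 left vertices can be matched.

5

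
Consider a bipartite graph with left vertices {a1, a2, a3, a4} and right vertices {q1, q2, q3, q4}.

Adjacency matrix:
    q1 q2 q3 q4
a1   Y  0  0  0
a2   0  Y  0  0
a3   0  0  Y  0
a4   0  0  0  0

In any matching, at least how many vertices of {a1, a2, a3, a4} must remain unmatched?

1

For example, pair a1–q1, a2–q2, a3–q3.
The set {a4} has only 0 neighbours (∅), so by Hall's theorem at most 3 of the 4 left vertices can be matched.
That matches 3 of the 4, leaving 1 unmatched; no matching can do better.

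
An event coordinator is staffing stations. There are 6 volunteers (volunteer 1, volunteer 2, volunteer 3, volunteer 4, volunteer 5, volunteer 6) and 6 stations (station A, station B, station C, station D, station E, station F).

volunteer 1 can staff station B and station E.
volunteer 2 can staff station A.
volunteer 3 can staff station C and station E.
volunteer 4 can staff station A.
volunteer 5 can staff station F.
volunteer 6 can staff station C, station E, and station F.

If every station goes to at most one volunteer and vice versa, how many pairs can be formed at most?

One maximum matching: volunteer 1→station B, volunteer 2→station A, volunteer 3→station E, volunteer 5→station F, volunteer 6→station C.
The set {volunteer 2, volunteer 4} has only 1 neighbour ({station A}), so by Hall's theorem at most 5 of the 6 volunteers can be matched.

5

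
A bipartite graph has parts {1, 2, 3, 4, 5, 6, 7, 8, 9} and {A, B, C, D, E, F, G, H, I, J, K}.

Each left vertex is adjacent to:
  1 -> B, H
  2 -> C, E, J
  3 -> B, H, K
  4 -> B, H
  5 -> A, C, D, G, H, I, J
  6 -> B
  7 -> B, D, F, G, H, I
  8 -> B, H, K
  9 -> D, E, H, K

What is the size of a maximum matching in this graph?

7

A valid assignment of size 7: 1-H, 2-J, 3-K, 4-B, 5-G, 7-F, 9-E.
The set {1, 3, 4, 6, 8} has only 3 neighbours ({B, H, K}), so by Hall's theorem at most 7 of the 9 left vertices can be matched.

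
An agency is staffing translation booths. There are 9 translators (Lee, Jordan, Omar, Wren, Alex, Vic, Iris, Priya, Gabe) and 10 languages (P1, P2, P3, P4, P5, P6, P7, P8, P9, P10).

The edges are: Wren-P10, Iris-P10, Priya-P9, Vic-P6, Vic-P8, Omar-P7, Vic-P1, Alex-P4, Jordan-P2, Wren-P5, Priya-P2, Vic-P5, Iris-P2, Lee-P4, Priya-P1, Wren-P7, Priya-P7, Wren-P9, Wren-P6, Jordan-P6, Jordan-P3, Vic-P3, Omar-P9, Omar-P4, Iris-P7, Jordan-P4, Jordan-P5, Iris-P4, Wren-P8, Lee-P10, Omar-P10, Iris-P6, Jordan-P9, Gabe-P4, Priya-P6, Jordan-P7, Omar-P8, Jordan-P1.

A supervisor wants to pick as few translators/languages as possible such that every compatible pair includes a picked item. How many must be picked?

A maximum matching has 8 edges (e.g. Lee–P10, Jordan–P2, Omar–P8, Wren–P6, Alex–P4, Vic–P3, Iris–P7, Priya–P1).
By König's theorem the minimum vertex cover has the same size. One such cover is {Lee, Jordan, Omar, Wren, Vic, Iris, Priya, P4}.

8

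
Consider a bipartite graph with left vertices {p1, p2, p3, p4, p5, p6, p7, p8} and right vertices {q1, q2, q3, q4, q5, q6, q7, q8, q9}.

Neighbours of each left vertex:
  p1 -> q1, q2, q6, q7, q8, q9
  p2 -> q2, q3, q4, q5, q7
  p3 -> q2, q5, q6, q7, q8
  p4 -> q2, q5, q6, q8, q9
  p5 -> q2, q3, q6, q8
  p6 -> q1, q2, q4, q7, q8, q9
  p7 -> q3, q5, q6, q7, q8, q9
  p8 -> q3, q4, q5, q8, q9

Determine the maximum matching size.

8

For example, pair p1→q8, p2→q4, p3→q7, p4→q2, p5→q3, p6→q1, p7→q6, p8→q9.
All 8 left vertices are matched, so no larger matching exists.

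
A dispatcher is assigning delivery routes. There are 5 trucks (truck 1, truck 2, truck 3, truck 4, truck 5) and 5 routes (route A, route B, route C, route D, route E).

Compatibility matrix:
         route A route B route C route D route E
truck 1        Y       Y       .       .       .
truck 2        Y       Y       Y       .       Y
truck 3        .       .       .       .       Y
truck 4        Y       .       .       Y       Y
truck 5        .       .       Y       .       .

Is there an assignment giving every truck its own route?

One maximum matching: truck 1-route A, truck 2-route B, truck 3-route E, truck 4-route D, truck 5-route C.
All 5 trucks are covered.

Yes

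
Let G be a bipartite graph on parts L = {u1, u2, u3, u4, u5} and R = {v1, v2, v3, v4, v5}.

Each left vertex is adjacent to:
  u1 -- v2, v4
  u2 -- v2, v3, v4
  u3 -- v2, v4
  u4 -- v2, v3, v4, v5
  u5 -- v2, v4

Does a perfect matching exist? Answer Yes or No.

The set {u1, u3, u5} has only 2 neighbours ({v2, v4}), so by Hall's theorem at most 4 of the 5 left vertices can be matched.
Hence no matching covers every left vertex.

No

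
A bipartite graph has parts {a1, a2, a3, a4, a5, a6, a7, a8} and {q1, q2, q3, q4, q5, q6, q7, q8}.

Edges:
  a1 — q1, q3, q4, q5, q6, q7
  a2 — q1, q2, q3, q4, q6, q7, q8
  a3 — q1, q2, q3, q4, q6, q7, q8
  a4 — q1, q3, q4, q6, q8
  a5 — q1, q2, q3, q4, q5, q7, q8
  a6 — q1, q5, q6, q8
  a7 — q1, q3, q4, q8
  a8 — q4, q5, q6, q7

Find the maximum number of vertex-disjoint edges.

One maximum matching: a1-q5, a2-q7, a3-q1, a4-q3, a5-q2, a6-q8, a7-q4, a8-q6.
All 8 left vertices are matched, so no larger matching exists.

8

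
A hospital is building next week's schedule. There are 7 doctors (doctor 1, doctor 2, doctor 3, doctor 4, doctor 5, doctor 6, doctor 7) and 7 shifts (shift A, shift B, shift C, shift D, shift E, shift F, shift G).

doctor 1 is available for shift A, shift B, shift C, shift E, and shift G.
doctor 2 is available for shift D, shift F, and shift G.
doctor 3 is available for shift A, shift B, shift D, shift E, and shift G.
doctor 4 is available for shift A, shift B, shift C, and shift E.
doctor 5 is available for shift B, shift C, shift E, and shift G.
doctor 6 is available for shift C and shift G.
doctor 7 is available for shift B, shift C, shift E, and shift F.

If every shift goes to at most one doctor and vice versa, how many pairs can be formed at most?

One maximum matching: doctor 1-shift B, doctor 2-shift F, doctor 3-shift D, doctor 4-shift A, doctor 5-shift G, doctor 6-shift C, doctor 7-shift E.
All 7 doctors are matched, so no larger matching exists.

7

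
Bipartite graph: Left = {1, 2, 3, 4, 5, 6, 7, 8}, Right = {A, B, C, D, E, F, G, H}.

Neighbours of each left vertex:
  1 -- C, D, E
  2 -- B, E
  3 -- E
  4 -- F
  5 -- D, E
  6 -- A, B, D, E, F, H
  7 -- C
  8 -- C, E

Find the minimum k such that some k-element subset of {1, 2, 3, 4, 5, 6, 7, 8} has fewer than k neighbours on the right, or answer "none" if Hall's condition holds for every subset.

Take S = {3, 7, 8}. Its neighbourhood is {C, E}, so |N(S)| = 2 < |S| = 3.
Every subset of size less than 3 has at least as many neighbours as members, so 3 is the minimum.

3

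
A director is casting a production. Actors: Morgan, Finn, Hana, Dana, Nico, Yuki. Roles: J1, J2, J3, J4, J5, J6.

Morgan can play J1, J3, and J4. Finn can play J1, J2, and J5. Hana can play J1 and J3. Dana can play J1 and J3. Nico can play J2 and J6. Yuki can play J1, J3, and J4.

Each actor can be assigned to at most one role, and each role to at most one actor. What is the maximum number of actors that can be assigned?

5

For example, pair Morgan–J4, Finn–J5, Hana–J1, Dana–J3, Nico–J6.
The set {Morgan, Hana, Dana, Yuki} has only 3 neighbours ({J1, J3, J4}), so by Hall's theorem at most 5 of the 6 actors can be matched.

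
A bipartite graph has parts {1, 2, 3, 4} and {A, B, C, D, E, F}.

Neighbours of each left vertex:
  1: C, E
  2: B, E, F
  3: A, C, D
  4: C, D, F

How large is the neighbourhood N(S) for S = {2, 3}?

The union of neighbours of {2, 3} is {A, B, C, D, E, F}, which has 6 elements.
Since |N(S)| = 6 ≥ |S| = 2, Hall's condition holds for this subset.

6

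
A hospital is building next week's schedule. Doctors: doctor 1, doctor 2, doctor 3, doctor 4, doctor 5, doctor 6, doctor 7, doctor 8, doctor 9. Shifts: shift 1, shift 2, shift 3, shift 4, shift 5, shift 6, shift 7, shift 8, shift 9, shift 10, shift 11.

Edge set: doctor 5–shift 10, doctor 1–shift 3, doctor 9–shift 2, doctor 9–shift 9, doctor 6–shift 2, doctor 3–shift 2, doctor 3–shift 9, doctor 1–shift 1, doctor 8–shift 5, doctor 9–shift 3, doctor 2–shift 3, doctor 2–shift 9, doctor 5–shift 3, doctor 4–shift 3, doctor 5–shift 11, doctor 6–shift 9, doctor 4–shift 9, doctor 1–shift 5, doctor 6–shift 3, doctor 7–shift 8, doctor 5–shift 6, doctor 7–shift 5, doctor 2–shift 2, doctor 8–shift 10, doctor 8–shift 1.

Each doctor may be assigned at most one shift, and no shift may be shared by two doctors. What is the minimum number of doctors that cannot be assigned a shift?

One maximum matching: doctor 1–shift 1, doctor 2–shift 2, doctor 3–shift 9, doctor 4–shift 3, doctor 5–shift 6, doctor 7–shift 5, doctor 8–shift 10.
The set {doctor 2, doctor 3, doctor 4, doctor 6, doctor 9} has only 3 neighbours ({shift 2, shift 3, shift 9}), so by Hall's theorem at most 7 of the 9 doctors can be matched.
That matches 7 of the 9, leaving 2 unmatched; no matching can do better.

2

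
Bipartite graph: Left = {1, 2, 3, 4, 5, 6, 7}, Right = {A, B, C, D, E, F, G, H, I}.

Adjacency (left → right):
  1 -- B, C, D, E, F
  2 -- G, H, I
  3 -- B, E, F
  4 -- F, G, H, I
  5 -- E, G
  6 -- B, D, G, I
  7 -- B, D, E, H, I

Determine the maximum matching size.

7

A valid assignment of size 7: 1→B, 2→I, 3→F, 4→H, 5→G, 6→D, 7→E.
This saturates every left vertex, so 7 is the maximum.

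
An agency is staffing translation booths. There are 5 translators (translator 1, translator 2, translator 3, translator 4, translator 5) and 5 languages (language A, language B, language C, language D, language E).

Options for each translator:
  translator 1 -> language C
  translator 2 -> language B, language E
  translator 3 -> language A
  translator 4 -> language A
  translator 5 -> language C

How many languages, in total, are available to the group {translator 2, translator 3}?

The union of neighbours of {translator 2, translator 3} is {language A, language B, language E}, which has 3 elements.
Since |N(S)| = 3 ≥ |S| = 2, Hall's condition holds for this subset.

3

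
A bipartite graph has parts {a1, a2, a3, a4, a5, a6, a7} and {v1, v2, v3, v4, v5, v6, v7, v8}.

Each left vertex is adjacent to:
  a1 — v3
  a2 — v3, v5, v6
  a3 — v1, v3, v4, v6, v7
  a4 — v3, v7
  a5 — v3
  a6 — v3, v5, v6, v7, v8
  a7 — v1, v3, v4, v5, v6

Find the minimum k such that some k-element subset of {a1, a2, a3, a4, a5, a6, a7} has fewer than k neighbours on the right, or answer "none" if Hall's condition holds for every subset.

Take S = {a1, a5}. Its neighbourhood is {v3}, so |N(S)| = 1 < |S| = 2.
No single vertex violates Hall's condition since each has at least one neighbour, so 2 is the minimum.

2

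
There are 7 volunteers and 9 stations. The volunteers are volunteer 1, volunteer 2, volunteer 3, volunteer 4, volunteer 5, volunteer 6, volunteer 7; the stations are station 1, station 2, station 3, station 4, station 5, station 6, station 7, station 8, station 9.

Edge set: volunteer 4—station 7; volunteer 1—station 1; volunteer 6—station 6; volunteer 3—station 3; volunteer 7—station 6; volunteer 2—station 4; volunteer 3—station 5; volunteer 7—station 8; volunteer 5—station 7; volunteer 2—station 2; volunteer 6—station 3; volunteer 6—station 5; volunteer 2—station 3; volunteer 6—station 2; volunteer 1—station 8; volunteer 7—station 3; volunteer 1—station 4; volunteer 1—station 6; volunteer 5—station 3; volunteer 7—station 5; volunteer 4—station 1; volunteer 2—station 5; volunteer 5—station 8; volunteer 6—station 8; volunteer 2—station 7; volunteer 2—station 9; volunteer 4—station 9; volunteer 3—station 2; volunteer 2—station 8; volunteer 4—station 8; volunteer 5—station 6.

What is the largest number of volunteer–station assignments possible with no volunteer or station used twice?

7

One maximum matching: volunteer 1→station 4, volunteer 2→station 9, volunteer 3→station 2, volunteer 4→station 1, volunteer 5→station 7, volunteer 6→station 8, volunteer 7→station 3.
All 7 volunteers are matched, so no larger matching exists.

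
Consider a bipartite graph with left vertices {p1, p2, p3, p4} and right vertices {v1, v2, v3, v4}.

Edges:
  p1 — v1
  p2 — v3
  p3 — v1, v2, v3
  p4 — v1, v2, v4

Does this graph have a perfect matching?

A valid assignment of size 4: p1-v1, p2-v3, p3-v2, p4-v4.
Every left vertex is matched, so this is a perfect matching.

Yes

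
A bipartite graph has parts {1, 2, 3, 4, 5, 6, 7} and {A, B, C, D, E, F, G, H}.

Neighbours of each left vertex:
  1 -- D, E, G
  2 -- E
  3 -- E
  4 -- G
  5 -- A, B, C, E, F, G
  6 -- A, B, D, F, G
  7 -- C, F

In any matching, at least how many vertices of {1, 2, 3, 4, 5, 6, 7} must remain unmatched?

One maximum matching: 1-D, 2-E, 4-G, 5-B, 6-A, 7-F.
The set {2, 3} has only 1 neighbour ({E}), so by Hall's theorem at most 6 of the 7 left vertices can be matched.
That matches 6 of the 7, leaving 1 unmatched; no matching can do better.

1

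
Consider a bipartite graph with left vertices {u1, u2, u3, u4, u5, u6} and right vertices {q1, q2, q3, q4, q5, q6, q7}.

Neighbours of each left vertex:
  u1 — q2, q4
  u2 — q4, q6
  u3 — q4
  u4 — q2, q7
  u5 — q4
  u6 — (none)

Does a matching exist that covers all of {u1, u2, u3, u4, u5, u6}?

The set {u3, u5, u6} has only 1 neighbour ({q4}), so by Hall's theorem at most 4 of the 6 left vertices can be matched.
Hence no matching covers every left vertex.

No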